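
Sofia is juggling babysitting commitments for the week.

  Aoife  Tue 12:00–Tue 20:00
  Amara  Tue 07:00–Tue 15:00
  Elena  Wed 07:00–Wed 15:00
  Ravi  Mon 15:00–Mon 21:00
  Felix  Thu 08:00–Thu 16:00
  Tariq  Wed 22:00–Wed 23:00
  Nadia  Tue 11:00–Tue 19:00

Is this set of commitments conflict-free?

Check each pair: they overlap iff neither finishes before the other starts.
Sorted by start: Ravi, Amara, Nadia, Aoife, Elena, Tariq, Felix.
Amara starts after Ravi ends — done with Ravi.
Nadia starts before Amara ends → Amara and Nadia overlap.
That's a conflict, so the schedule is not conflict-free.

No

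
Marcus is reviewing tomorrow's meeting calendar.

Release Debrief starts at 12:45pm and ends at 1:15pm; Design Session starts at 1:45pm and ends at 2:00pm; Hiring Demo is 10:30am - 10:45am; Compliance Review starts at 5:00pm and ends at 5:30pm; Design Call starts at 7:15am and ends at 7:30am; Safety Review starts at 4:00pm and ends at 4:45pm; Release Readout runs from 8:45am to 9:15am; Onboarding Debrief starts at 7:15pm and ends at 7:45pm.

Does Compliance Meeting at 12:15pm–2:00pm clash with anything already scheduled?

Design Call: ends 7:30am at or before Compliance Meeting starts 12:15pm → clear.
Release Readout: ends 9:15am at or before Compliance Meeting starts 12:15pm → clear.
Hiring Demo: ends 10:45am at or before Compliance Meeting starts 12:15pm → clear.
Release Debrief: starts 12:45pm before Compliance Meeting ends 2:00pm, and ends 1:15pm after Compliance Meeting starts 12:15pm → overlap.
Design Session: starts 1:45pm before Compliance Meeting ends 2:00pm, and ends 2:00pm after Compliance Meeting starts 12:15pm → overlap.
Safety Review: starts 4:00pm at or after Compliance Meeting ends 2:00pm → clear.
Compliance Review: starts 5:00pm at or after Compliance Meeting ends 2:00pm → clear.
Onboarding Debrief: starts 7:15pm at or after Compliance Meeting ends 2:00pm → clear.
Compliance Meeting overlaps Release Debrief, Design Session.

Yes — it overlaps Design Session, Release Debrief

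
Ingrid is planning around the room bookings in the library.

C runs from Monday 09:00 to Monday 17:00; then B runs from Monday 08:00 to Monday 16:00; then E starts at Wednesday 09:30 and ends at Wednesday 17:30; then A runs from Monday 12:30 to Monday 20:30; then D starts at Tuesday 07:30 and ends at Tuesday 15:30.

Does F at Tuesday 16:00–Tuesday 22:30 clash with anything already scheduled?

B: ends Monday 16:00 at or before F starts Tuesday 16:00 → clear.
C: ends Monday 17:00 at or before F starts Tuesday 16:00 → clear.
A: ends Monday 20:30 at or before F starts Tuesday 16:00 → clear.
D: ends Tuesday 15:30 at or before F starts Tuesday 16:00 → clear.
E: starts Wednesday 09:30 at or after F ends Tuesday 22:30 → clear.

No — it doesn't clash with anything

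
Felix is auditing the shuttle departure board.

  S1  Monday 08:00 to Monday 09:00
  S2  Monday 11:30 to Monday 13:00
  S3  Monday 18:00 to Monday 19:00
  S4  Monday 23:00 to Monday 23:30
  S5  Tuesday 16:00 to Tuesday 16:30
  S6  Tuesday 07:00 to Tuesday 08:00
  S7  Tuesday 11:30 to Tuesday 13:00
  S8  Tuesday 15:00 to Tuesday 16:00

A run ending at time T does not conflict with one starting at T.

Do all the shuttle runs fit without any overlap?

Sorted by start: S1, S2, S3, S4, S6, S7, S8, S5.
S2 starts after S1 ends, so S1 has no further overlaps.
S3 starts after S2 ends, so S2 has no further overlaps.
S4 starts after S3 ends, so S3 has no further overlaps.
S6 starts after S4 ends, so S4 has no further overlaps.
S7 starts after S6 ends, so S6 has no further overlaps.
S8 starts after S7 ends, so S7 has no further overlaps.
S5 starts exactly when S8 ends (back-to-back, no overlap).
Every pair is clear; the schedule has no overlaps.

Yes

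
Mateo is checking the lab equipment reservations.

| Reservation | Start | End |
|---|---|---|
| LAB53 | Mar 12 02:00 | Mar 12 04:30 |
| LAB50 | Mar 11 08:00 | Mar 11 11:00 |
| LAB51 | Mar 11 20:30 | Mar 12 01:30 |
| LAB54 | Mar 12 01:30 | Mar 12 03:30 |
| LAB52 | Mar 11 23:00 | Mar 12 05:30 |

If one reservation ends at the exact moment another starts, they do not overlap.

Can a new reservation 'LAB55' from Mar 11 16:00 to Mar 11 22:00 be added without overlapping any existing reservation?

No — it overlaps LAB51

LAB50: ends Mar 11 11:00 at or before LAB55 starts Mar 11 16:00 → clear.
LAB51: starts Mar 11 20:30 before LAB55 ends Mar 11 22:00, and ends Mar 12 01:30 after LAB55 starts Mar 11 16:00 → overlap.
LAB52: starts Mar 11 23:00 at or after LAB55 ends Mar 11 22:00 → clear.
LAB54: starts Mar 12 01:30 at or after LAB55 ends Mar 11 22:00 → clear.
LAB53: starts Mar 12 02:00 at or after LAB55 ends Mar 11 22:00 → clear.
LAB55 overlaps LAB51.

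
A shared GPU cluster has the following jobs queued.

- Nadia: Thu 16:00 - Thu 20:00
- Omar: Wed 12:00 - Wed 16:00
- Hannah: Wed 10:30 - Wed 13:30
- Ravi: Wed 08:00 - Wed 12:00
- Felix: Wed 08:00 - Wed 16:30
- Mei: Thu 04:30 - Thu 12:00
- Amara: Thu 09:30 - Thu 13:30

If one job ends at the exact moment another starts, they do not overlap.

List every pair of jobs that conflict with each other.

Amara & Mei, Felix & Hannah, Felix & Omar, Felix & Ravi, Hannah & Omar, Hannah & Ravi

Sorted by start: Felix, Ravi, Hannah, Omar, Mei, Amara, Nadia.
Ravi starts before Felix ends → Felix and Ravi overlap.
Hannah starts before Felix ends → Felix and Hannah overlap.
Omar starts before Felix ends → Felix and Omar overlap.
Mei starts after Felix ends, so Felix has no further overlaps.
Hannah starts before Ravi ends → Ravi and Hannah overlap.
Omar starts exactly when Ravi ends (back-to-back, no overlap), so Ravi has no further overlaps.
Omar starts before Hannah ends → Hannah and Omar overlap.
Mei starts after Hannah ends, so Hannah has no further overlaps.
Mei starts after Omar ends, so Omar has no further overlaps.
Amara starts before Mei ends → Mei and Amara overlap.
Nadia starts after Mei ends.
Nadia starts after Amara ends.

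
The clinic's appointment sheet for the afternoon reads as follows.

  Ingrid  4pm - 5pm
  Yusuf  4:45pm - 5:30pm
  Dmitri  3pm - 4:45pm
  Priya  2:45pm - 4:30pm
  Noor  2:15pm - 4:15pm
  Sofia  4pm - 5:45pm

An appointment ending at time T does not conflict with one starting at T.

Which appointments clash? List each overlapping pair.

Dmitri & Ingrid, Dmitri & Noor, Dmitri & Priya, Dmitri & Sofia, Ingrid & Noor, Ingrid & Priya, Ingrid & Sofia, Ingrid & Yusuf, Noor & Priya, Noor & Sofia, Priya & Sofia, Sofia & Yusuf

Two intervals overlap when each starts before the other ends.
Sorted by start: Noor, Priya, Dmitri, Sofia, Ingrid, Yusuf.
Priya starts before Noor ends → Noor and Priya overlap.
Dmitri starts before Noor ends → Noor and Dmitri overlap.
Sofia starts before Noor ends → Noor and Sofia overlap.
Ingrid starts before Noor ends → Noor and Ingrid overlap.
Yusuf starts after Noor ends.
Dmitri starts before Priya ends → Priya and Dmitri overlap.
Sofia starts before Priya ends → Priya and Sofia overlap.
Ingrid starts before Priya ends → Priya and Ingrid overlap.
Yusuf starts after Priya ends.
Sofia starts before Dmitri ends → Dmitri and Sofia overlap.
Ingrid starts before Dmitri ends → Dmitri and Ingrid overlap.
Yusuf starts exactly when Dmitri ends (back-to-back, no overlap).
Ingrid starts before Sofia ends → Sofia and Ingrid overlap.
Yusuf starts before Sofia ends → Sofia and Yusuf overlap.
Yusuf starts before Ingrid ends → Ingrid and Yusuf overlap.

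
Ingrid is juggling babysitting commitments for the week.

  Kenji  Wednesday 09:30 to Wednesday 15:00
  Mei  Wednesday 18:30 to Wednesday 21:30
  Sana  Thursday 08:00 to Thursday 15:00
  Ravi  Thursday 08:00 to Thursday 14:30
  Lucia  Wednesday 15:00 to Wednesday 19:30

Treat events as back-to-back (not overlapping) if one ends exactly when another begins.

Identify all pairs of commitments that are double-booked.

Lucia & Mei, Ravi & Sana

Sorted by start: Kenji, Lucia, Mei, Sana, Ravi.
Lucia starts exactly when Kenji ends (back-to-back, no overlap), so nothing later overlaps Kenji either.
Mei starts before Lucia ends → Lucia and Mei overlap.
Sana starts after Lucia ends, so nothing later overlaps Lucia either.
Sana starts after Mei ends, so nothing later overlaps Mei either.
Ravi starts before Sana ends → Sana and Ravi overlap.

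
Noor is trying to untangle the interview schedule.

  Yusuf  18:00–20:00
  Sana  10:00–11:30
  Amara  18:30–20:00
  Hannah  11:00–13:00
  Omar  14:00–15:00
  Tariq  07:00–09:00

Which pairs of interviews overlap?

Amara & Yusuf, Hannah & Sana

Sorted by start: Tariq, Sana, Hannah, Omar, Yusuf, Amara.
Sana starts after Tariq ends, so Tariq has no further overlaps.
Hannah starts before Sana ends → Sana and Hannah overlap.
Omar starts after Sana ends, so Sana has no further overlaps.
Omar starts after Hannah ends, so Hannah has no further overlaps.
Yusuf starts after Omar ends, so Omar has no further overlaps.
Amara starts before Yusuf ends → Yusuf and Amara overlap.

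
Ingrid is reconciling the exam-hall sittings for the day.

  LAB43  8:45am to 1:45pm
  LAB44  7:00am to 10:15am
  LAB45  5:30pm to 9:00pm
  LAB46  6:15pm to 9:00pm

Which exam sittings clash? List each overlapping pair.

LAB43 & LAB44, LAB45 & LAB46

Sorted by start: LAB44, LAB43, LAB45, LAB46.
LAB43 starts before LAB44 ends → LAB44 and LAB43 overlap.
LAB45 starts after LAB44 ends, so nothing later overlaps LAB44 either.
LAB45 starts after LAB43 ends, so nothing later overlaps LAB43 either.
LAB46 starts before LAB45 ends → LAB45 and LAB46 overlap.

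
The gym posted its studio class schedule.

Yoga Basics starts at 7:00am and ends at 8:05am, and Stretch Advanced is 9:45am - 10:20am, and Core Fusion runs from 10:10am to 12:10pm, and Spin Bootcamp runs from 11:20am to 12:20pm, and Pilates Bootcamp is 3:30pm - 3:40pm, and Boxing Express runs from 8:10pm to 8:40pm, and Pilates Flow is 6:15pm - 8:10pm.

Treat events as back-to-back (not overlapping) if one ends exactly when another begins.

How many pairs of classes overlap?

Sorted by start: Yoga Basics, Stretch Advanced, Core Fusion, Spin Bootcamp, Pilates Bootcamp, Pilates Flow, Boxing Express.
Stretch Advanced starts after Yoga Basics ends, so Yoga Basics has no further overlaps.
Core Fusion starts before Stretch Advanced ends → Stretch Advanced and Core Fusion overlap.
Spin Bootcamp starts after Stretch Advanced ends, so Stretch Advanced has no further overlaps.
Spin Bootcamp starts before Core Fusion ends → Core Fusion and Spin Bootcamp overlap.
Pilates Bootcamp starts after Core Fusion ends, so Core Fusion has no further overlaps.
Pilates Bootcamp starts after Spin Bootcamp ends, so Spin Bootcamp has no further overlaps.
Pilates Flow starts after Pilates Bootcamp ends, so Pilates Bootcamp has no further overlaps.
Boxing Express starts exactly when Pilates Flow ends (back-to-back, no overlap).
Overlapping pairs: Core Fusion & Spin Bootcamp, Core Fusion & Stretch Advanced — 2 in total.

2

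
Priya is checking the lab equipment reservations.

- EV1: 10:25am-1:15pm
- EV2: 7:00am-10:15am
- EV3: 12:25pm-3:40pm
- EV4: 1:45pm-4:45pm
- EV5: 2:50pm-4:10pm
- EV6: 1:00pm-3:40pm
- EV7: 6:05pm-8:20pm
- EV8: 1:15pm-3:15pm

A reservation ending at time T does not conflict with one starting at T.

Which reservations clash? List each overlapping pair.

Two intervals overlap when each starts before the other ends.
Sorted by start: EV2, EV1, EV3, EV6, EV8, EV4, EV5, EV7.
EV1 starts after EV2 ends, so EV2 has no further overlaps.
EV3 starts before EV1 ends → EV1 and EV3 overlap.
EV6 starts before EV1 ends → EV1 and EV6 overlap.
EV8 starts exactly when EV1 ends (back-to-back, no overlap), so EV1 has no further overlaps.
EV6 starts before EV3 ends → EV3 and EV6 overlap.
EV8 starts before EV3 ends → EV3 and EV8 overlap.
EV4 starts before EV3 ends → EV3 and EV4 overlap.
EV5 starts before EV3 ends → EV3 and EV5 overlap.
EV7 starts after EV3 ends.
EV8 starts before EV6 ends → EV6 and EV8 overlap.
EV4 starts before EV6 ends → EV6 and EV4 overlap.
EV5 starts before EV6 ends → EV6 and EV5 overlap.
EV7 starts after EV6 ends.
EV4 starts before EV8 ends → EV8 and EV4 overlap.
EV5 starts before EV8 ends → EV8 and EV5 overlap.
EV7 starts after EV8 ends.
EV5 starts before EV4 ends → EV4 and EV5 overlap.
EV7 starts after EV4 ends.
EV7 starts after EV5 ends.

EV1 & EV3, EV1 & EV6, EV3 & EV4, EV3 & EV5, EV3 & EV6, EV3 & EV8, EV4 & EV5, EV4 & EV6, EV4 & EV8, EV5 & EV6, EV5 & EV8, EV6 & EV8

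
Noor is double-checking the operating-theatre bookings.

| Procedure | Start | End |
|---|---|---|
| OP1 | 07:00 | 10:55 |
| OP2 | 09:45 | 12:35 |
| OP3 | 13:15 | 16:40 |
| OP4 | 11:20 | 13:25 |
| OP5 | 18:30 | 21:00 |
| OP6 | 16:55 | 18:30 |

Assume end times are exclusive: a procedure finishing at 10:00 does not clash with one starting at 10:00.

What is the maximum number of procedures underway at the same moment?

2

Sort all start/end points and keep a running count:
07:00 start OP1 → 1
09:45 start OP2 → 2
10:55 end OP1 → 1
11:20 start OP4 → 2
12:35 end OP2 → 1
13:15 start OP3 → 2
13:25 end OP4 → 1
16:40 end OP3 → 0
16:55 start OP6 → 1
18:30 end OP6 → 0
18:30 start OP5 → 1
21:00 end OP5 → 0
Peak is 2, at 09:45 (OP1, OP2).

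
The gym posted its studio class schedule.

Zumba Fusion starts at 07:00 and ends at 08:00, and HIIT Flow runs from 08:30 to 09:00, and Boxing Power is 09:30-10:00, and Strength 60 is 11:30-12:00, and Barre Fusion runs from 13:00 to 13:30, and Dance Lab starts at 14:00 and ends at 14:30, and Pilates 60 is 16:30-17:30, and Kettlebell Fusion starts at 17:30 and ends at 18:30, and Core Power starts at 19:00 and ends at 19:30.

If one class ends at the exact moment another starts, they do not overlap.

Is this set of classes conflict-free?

Sorted by start: Zumba Fusion, HIIT Flow, Boxing Power, Strength 60, Barre Fusion, Dance Lab, Pilates 60, Kettlebell Fusion, Core Power.
HIIT Flow starts after Zumba Fusion ends, so Zumba Fusion has no further overlaps.
Boxing Power starts after HIIT Flow ends, so HIIT Flow has no further overlaps.
Strength 60 starts after Boxing Power ends, so Boxing Power has no further overlaps.
Barre Fusion starts after Strength 60 ends, so Strength 60 has no further overlaps.
Dance Lab starts after Barre Fusion ends, so Barre Fusion has no further overlaps.
Pilates 60 starts after Dance Lab ends, so Dance Lab has no further overlaps.
Kettlebell Fusion starts exactly when Pilates 60 ends (back-to-back, no overlap), so Pilates 60 has no further overlaps.
Core Power starts after Kettlebell Fusion ends.
Every pair is clear; the schedule has no overlaps.

Yes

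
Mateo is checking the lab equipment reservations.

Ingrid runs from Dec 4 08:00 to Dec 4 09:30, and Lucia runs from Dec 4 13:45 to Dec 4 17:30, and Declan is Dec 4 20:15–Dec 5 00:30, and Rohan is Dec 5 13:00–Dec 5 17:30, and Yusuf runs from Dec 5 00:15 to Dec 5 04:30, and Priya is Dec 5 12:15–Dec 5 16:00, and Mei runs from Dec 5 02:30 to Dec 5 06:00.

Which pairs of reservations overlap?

Declan & Yusuf, Mei & Yusuf, Priya & Rohan

Sorted by start: Ingrid, Lucia, Declan, Yusuf, Mei, Priya, Rohan.
Lucia starts after Ingrid ends, so nothing later overlaps Ingrid either.
Declan starts after Lucia ends, so nothing later overlaps Lucia either.
Yusuf starts before Declan ends → Declan and Yusuf overlap.
Mei starts after Declan ends, so nothing later overlaps Declan either.
Mei starts before Yusuf ends → Yusuf and Mei overlap.
Priya starts after Yusuf ends, so nothing later overlaps Yusuf either.
Priya starts after Mei ends, so nothing later overlaps Mei either.
Rohan starts before Priya ends → Priya and Rohan overlap.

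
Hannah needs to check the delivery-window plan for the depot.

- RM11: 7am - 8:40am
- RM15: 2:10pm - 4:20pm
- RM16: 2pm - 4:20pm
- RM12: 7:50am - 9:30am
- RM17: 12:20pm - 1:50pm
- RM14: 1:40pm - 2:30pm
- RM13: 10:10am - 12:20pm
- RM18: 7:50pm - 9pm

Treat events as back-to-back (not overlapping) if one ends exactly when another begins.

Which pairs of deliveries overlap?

RM11 & RM12, RM14 & RM15, RM14 & RM16, RM14 & RM17, RM15 & RM16

Sorted by start: RM11, RM12, RM13, RM17, RM14, RM16, RM15, RM18.
RM12 starts before RM11 ends → RM11 and RM12 overlap.
RM13 starts after RM11 ends; RM11 is clear from here.
RM13 starts after RM12 ends; RM12 is clear from here.
RM17 starts exactly when RM13 ends (back-to-back, no overlap); RM13 is clear from here.
RM14 starts before RM17 ends → RM17 and RM14 overlap.
RM16 starts after RM17 ends; RM17 is clear from here.
RM16 starts before RM14 ends → RM14 and RM16 overlap.
RM15 starts before RM14 ends → RM14 and RM15 overlap.
RM18 starts after RM14 ends.
RM15 starts before RM16 ends → RM16 and RM15 overlap.
RM18 starts after RM16 ends.
RM18 starts after RM15 ends.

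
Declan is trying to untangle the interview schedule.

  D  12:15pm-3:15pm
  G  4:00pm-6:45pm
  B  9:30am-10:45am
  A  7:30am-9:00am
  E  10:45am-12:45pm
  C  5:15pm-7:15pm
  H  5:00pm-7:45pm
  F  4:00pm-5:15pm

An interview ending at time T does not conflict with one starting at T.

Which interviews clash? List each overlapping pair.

C & G, C & H, D & E, F & G, F & H, G & H

Check each pair: they overlap iff neither finishes before the other starts.
Sorted by start: A, B, E, D, F, G, H, C.
B starts after A ends; A is clear from here.
E starts exactly when B ends (back-to-back, no overlap); B is clear from here.
D starts before E ends → E and D overlap.
F starts after E ends; E is clear from here.
F starts after D ends; D is clear from here.
G starts before F ends → F and G overlap.
H starts before F ends → F and H overlap.
C starts exactly when F ends (back-to-back, no overlap).
H starts before G ends → G and H overlap.
C starts before G ends → G and C overlap.
C starts before H ends → H and C overlap.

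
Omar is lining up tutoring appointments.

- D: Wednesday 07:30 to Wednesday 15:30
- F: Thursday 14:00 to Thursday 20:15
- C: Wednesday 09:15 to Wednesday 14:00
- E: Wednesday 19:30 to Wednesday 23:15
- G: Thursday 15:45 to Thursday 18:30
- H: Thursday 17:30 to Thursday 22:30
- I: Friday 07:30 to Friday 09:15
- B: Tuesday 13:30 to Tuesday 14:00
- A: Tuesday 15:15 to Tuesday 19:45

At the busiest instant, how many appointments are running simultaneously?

Sweep the timeline, counting +1 at each start and −1 at each end (ends before starts at a tie):
Tuesday 13:30 start B → 1
Tuesday 14:00 end B → 0
Tuesday 15:15 start A → 1
Tuesday 19:45 end A → 0
Wednesday 07:30 start D → 1
Wednesday 09:15 start C → 2
Wednesday 14:00 end C → 1
Wednesday 15:30 end D → 0
Wednesday 19:30 start E → 1
Wednesday 23:15 end E → 0
Thursday 14:00 start F → 1
Thursday 15:45 start G → 2
Thursday 17:30 start H → 3
Thursday 18:30 end G → 2
Thursday 20:15 end F → 1
Thursday 22:30 end H → 0
Friday 07:30 start I → 1
Friday 09:15 end I → 0
Peak is 3, at Thursday 17:30 (F, G, H).

3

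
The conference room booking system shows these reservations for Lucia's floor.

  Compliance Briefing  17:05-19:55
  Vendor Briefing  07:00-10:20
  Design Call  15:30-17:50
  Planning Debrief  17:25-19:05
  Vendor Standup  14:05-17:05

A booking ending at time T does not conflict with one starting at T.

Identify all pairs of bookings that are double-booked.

Sorted by start: Vendor Briefing, Vendor Standup, Design Call, Compliance Briefing, Planning Debrief.
Vendor Standup starts after Vendor Briefing ends — done with Vendor Briefing.
Design Call starts before Vendor Standup ends → Vendor Standup and Design Call overlap.
Compliance Briefing starts exactly when Vendor Standup ends (back-to-back, no overlap) — done with Vendor Standup.
Compliance Briefing starts before Design Call ends → Design Call and Compliance Briefing overlap.
Planning Debrief starts before Design Call ends → Design Call and Planning Debrief overlap.
Planning Debrief starts before Compliance Briefing ends → Compliance Briefing and Planning Debrief overlap.

Compliance Briefing & Design Call, Compliance Briefing & Planning Debrief, Design Call & Planning Debrief, Design Call & Vendor Standup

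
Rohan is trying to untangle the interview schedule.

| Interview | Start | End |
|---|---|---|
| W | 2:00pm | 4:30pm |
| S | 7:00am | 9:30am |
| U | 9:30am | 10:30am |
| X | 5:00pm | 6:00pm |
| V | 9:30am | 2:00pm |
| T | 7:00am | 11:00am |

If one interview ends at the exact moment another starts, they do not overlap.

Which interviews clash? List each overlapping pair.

Two intervals overlap when each starts before the other ends.
Sorted by start: S, T, U, V, W, X.
T starts before S ends → S and T overlap.
U starts exactly when S ends (back-to-back, no overlap) — done with S.
U starts before T ends → T and U overlap.
V starts before T ends → T and V overlap.
W starts after T ends — done with T.
V starts before U ends → U and V overlap.
W starts after U ends — done with U.
W starts exactly when V ends (back-to-back, no overlap) — done with V.
X starts after W ends.

S & T, T & U, T & V, U & V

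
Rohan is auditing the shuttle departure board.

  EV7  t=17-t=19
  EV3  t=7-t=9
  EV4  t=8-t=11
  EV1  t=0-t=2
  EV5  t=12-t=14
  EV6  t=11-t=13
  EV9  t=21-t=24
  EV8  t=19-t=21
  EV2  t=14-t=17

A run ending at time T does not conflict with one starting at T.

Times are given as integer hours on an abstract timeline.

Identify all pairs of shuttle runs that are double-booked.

Sorted by start: EV1, EV3, EV4, EV6, EV5, EV2, EV7, EV8, EV9.
EV3 starts after EV1 ends; EV1 is clear from here.
EV4 starts before EV3 ends → EV3 and EV4 overlap.
EV6 starts after EV3 ends; EV3 is clear from here.
EV6 starts exactly when EV4 ends (back-to-back, no overlap); EV4 is clear from here.
EV5 starts before EV6 ends → EV6 and EV5 overlap.
EV2 starts after EV6 ends; EV6 is clear from here.
EV2 starts exactly when EV5 ends (back-to-back, no overlap); EV5 is clear from here.
EV7 starts exactly when EV2 ends (back-to-back, no overlap); EV2 is clear from here.
EV8 starts exactly when EV7 ends (back-to-back, no overlap); EV7 is clear from here.
EV9 starts exactly when EV8 ends (back-to-back, no overlap).

EV3 & EV4, EV5 & EV6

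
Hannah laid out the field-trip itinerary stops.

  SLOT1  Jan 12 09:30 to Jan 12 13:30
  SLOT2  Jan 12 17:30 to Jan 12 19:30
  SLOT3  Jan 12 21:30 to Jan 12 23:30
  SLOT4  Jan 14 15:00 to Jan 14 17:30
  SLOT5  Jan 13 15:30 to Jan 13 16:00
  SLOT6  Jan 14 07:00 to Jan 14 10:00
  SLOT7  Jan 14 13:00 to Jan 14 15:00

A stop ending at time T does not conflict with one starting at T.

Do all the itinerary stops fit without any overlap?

Sorted by start: SLOT1, SLOT2, SLOT3, SLOT5, SLOT6, SLOT7, SLOT4.
SLOT2 starts after SLOT1 ends; SLOT1 is clear from here.
SLOT3 starts after SLOT2 ends; SLOT2 is clear from here.
SLOT5 starts after SLOT3 ends; SLOT3 is clear from here.
SLOT6 starts after SLOT5 ends; SLOT5 is clear from here.
SLOT7 starts after SLOT6 ends; SLOT6 is clear from here.
SLOT4 starts exactly when SLOT7 ends (back-to-back, no overlap).
Every pair is clear; the schedule has no overlaps.

Yes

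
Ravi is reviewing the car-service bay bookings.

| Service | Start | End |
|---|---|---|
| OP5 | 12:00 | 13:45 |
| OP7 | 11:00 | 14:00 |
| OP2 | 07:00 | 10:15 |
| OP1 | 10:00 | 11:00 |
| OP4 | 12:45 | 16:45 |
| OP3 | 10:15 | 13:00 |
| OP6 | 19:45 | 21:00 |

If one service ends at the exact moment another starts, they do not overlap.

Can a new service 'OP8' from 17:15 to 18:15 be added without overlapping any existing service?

OP2: ends 10:15 at or before OP8 starts 17:15 → clear.
OP1: ends 11:00 at or before OP8 starts 17:15 → clear.
OP3: ends 13:00 at or before OP8 starts 17:15 → clear.
OP7: ends 14:00 at or before OP8 starts 17:15 → clear.
OP5: ends 13:45 at or before OP8 starts 17:15 → clear.
OP4: ends 16:45 at or before OP8 starts 17:15 → clear.
OP6: starts 19:45 at or after OP8 ends 18:15 → clear.

Yes — the slot is free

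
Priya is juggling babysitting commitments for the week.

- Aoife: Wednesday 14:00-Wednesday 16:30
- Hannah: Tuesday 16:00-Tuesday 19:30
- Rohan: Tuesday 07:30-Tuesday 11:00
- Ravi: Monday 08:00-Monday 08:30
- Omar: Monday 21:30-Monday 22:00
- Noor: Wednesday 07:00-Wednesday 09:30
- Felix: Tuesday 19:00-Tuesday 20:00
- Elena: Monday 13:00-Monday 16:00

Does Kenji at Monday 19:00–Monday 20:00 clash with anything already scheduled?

No — it doesn't clash with anything

Ravi: ends Monday 08:30 at or before Kenji starts Monday 19:00 → clear.
Elena: ends Monday 16:00 at or before Kenji starts Monday 19:00 → clear.
Omar: starts Monday 21:30 at or after Kenji ends Monday 20:00 → clear.
Rohan: starts Tuesday 07:30 at or after Kenji ends Monday 20:00 → clear.
Hannah: starts Tuesday 16:00 at or after Kenji ends Monday 20:00 → clear.
Felix: starts Tuesday 19:00 at or after Kenji ends Monday 20:00 → clear.
Noor: starts Wednesday 07:00 at or after Kenji ends Monday 20:00 → clear.
Aoife: starts Wednesday 14:00 at or after Kenji ends Monday 20:00 → clear.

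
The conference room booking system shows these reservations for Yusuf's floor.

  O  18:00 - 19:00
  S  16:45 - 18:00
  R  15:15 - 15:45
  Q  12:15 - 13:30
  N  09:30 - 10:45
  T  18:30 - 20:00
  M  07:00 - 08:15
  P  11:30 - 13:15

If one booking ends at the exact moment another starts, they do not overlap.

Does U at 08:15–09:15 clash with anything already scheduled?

M: ends 08:15 at or before U starts 08:15 → clear.
N: starts 09:30 at or after U ends 09:15 → clear.
P: starts 11:30 at or after U ends 09:15 → clear.
Q: starts 12:15 at or after U ends 09:15 → clear.
R: starts 15:15 at or after U ends 09:15 → clear.
S: starts 16:45 at or after U ends 09:15 → clear.
O: starts 18:00 at or after U ends 09:15 → clear.
T: starts 18:30 at or after U ends 09:15 → clear.

No — it doesn't clash with anything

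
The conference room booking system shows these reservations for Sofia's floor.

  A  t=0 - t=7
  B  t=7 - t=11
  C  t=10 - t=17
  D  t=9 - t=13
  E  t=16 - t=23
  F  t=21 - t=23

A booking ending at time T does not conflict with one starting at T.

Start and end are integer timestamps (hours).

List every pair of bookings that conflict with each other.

Sorted by start: A, B, D, C, E, F.
B starts exactly when A ends (back-to-back, no overlap), so A has no further overlaps.
D starts before B ends → B and D overlap.
C starts before B ends → B and C overlap.
E starts after B ends, so B has no further overlaps.
C starts before D ends → D and C overlap.
E starts after D ends, so D has no further overlaps.
E starts before C ends → C and E overlap.
F starts after C ends.
F starts before E ends → E and F overlap.

B & C, B & D, C & D, C & E, E & F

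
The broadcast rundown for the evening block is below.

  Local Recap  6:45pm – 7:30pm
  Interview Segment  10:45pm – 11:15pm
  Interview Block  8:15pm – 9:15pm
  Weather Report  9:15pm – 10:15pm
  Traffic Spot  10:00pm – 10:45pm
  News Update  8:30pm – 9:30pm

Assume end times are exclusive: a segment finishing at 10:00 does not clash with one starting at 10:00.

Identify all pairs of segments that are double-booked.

Sorted by start: Local Recap, Interview Block, News Update, Weather Report, Traffic Spot, Interview Segment.
Interview Block starts after Local Recap ends, so nothing later overlaps Local Recap either.
News Update starts before Interview Block ends → Interview Block and News Update overlap.
Weather Report starts exactly when Interview Block ends (back-to-back, no overlap), so nothing later overlaps Interview Block either.
Weather Report starts before News Update ends → News Update and Weather Report overlap.
Traffic Spot starts after News Update ends, so nothing later overlaps News Update either.
Traffic Spot starts before Weather Report ends → Weather Report and Traffic Spot overlap.
Interview Segment starts after Weather Report ends.
Interview Segment starts exactly when Traffic Spot ends (back-to-back, no overlap).

Interview Block & News Update, News Update & Weather Report, Traffic Spot & Weather Report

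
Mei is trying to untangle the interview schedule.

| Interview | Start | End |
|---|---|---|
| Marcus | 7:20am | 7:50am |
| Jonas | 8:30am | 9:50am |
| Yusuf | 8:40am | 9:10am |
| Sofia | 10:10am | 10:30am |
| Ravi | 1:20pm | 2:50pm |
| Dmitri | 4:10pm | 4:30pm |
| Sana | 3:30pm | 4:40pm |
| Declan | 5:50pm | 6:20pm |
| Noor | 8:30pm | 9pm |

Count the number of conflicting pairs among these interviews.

Two intervals overlap when each starts before the other ends.
Sorted by start: Marcus, Jonas, Yusuf, Sofia, Ravi, Sana, Dmitri, Declan, Noor.
Jonas starts after Marcus ends, so nothing later overlaps Marcus either.
Yusuf starts before Jonas ends → Jonas and Yusuf overlap.
Sofia starts after Jonas ends, so nothing later overlaps Jonas either.
Sofia starts after Yusuf ends, so nothing later overlaps Yusuf either.
Ravi starts after Sofia ends, so nothing later overlaps Sofia either.
Sana starts after Ravi ends, so nothing later overlaps Ravi either.
Dmitri starts before Sana ends → Sana and Dmitri overlap.
Declan starts after Sana ends, so nothing later overlaps Sana either.
Declan starts after Dmitri ends, so nothing later overlaps Dmitri either.
Noor starts after Declan ends.
Overlapping pairs: Dmitri & Sana, Jonas & Yusuf — 2 in total.

2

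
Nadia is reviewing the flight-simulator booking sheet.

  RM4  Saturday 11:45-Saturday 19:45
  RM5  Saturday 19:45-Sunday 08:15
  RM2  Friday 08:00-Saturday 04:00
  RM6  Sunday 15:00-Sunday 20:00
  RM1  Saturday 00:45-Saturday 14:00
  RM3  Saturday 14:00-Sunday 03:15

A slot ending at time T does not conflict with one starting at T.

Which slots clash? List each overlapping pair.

Check each pair: they overlap iff neither finishes before the other starts.
Sorted by start: RM2, RM1, RM4, RM3, RM5, RM6.
RM1 starts before RM2 ends → RM2 and RM1 overlap.
RM4 starts after RM2 ends, so RM2 has no further overlaps.
RM4 starts before RM1 ends → RM1 and RM4 overlap.
RM3 starts exactly when RM1 ends (back-to-back, no overlap), so RM1 has no further overlaps.
RM3 starts before RM4 ends → RM4 and RM3 overlap.
RM5 starts exactly when RM4 ends (back-to-back, no overlap), so RM4 has no further overlaps.
RM5 starts before RM3 ends → RM3 and RM5 overlap.
RM6 starts after RM3 ends.
RM6 starts after RM5 ends.

RM1 & RM2, RM1 & RM4, RM3 & RM4, RM3 & RM5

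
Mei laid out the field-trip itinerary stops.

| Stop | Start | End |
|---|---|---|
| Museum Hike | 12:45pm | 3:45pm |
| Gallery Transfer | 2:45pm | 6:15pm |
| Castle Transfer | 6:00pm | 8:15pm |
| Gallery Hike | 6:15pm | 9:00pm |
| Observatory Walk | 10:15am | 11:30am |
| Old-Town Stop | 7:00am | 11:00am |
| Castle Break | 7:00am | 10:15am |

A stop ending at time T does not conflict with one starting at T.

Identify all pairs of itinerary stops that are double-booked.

Sorted by start: Castle Break, Old-Town Stop, Observatory Walk, Museum Hike, Gallery Transfer, Castle Transfer, Gallery Hike.
Old-Town Stop starts before Castle Break ends → Castle Break and Old-Town Stop overlap.
Observatory Walk starts exactly when Castle Break ends (back-to-back, no overlap), so nothing later overlaps Castle Break either.
Observatory Walk starts before Old-Town Stop ends → Old-Town Stop and Observatory Walk overlap.
Museum Hike starts after Old-Town Stop ends, so nothing later overlaps Old-Town Stop either.
Museum Hike starts after Observatory Walk ends, so nothing later overlaps Observatory Walk either.
Gallery Transfer starts before Museum Hike ends → Museum Hike and Gallery Transfer overlap.
Castle Transfer starts after Museum Hike ends, so nothing later overlaps Museum Hike either.
Castle Transfer starts before Gallery Transfer ends → Gallery Transfer and Castle Transfer overlap.
Gallery Hike starts exactly when Gallery Transfer ends (back-to-back, no overlap).
Gallery Hike starts before Castle Transfer ends → Castle Transfer and Gallery Hike overlap.

Castle Break & Old-Town Stop, Castle Transfer & Gallery Hike, Castle Transfer & Gallery Transfer, Gallery Transfer & Museum Hike, Observatory Walk & Old-Town Stop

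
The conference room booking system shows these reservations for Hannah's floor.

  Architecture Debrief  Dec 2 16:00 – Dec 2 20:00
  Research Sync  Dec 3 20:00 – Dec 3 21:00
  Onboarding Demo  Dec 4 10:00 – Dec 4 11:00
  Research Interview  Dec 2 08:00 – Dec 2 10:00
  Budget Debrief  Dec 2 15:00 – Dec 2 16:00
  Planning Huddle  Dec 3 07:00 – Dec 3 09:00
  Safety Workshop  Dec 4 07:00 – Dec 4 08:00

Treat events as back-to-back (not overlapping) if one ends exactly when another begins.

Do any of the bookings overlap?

No

Sorted by start: Research Interview, Budget Debrief, Architecture Debrief, Planning Huddle, Research Sync, Safety Workshop, Onboarding Demo.
Budget Debrief starts after Research Interview ends — done with Research Interview.
Architecture Debrief starts exactly when Budget Debrief ends (back-to-back, no overlap) — done with Budget Debrief.
Planning Huddle starts after Architecture Debrief ends — done with Architecture Debrief.
Research Sync starts after Planning Huddle ends — done with Planning Huddle.
Safety Workshop starts after Research Sync ends — done with Research Sync.
Onboarding Demo starts after Safety Workshop ends.
Every pair is clear; the schedule has no overlaps.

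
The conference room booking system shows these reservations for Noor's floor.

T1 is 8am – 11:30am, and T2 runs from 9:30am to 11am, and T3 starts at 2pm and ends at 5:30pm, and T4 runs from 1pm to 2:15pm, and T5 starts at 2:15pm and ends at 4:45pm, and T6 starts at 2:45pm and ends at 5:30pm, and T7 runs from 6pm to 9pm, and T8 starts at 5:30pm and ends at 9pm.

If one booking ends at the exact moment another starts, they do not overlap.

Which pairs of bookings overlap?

T1 & T2, T3 & T4, T3 & T5, T3 & T6, T5 & T6, T7 & T8

Sorted by start: T1, T2, T4, T3, T5, T6, T8, T7.
T2 starts before T1 ends → T1 and T2 overlap.
T4 starts after T1 ends, so nothing later overlaps T1 either.
T4 starts after T2 ends, so nothing later overlaps T2 either.
T3 starts before T4 ends → T4 and T3 overlap.
T5 starts exactly when T4 ends (back-to-back, no overlap), so nothing later overlaps T4 either.
T5 starts before T3 ends → T3 and T5 overlap.
T6 starts before T3 ends → T3 and T6 overlap.
T8 starts exactly when T3 ends (back-to-back, no overlap), so nothing later overlaps T3 either.
T6 starts before T5 ends → T5 and T6 overlap.
T8 starts after T5 ends, so nothing later overlaps T5 either.
T8 starts exactly when T6 ends (back-to-back, no overlap), so nothing later overlaps T6 either.
T7 starts before T8 ends → T8 and T7 overlap.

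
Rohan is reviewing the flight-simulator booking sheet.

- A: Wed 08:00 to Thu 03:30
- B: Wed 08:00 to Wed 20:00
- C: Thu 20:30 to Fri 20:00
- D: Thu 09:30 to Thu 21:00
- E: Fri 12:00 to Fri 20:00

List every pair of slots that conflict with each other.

A & B, C & D, C & E

Sorted by start: A, B, D, C, E.
B starts before A ends → A and B overlap.
D starts after A ends, so A has no further overlaps.
D starts after B ends, so B has no further overlaps.
C starts before D ends → D and C overlap.
E starts after D ends.
E starts before C ends → C and E overlap.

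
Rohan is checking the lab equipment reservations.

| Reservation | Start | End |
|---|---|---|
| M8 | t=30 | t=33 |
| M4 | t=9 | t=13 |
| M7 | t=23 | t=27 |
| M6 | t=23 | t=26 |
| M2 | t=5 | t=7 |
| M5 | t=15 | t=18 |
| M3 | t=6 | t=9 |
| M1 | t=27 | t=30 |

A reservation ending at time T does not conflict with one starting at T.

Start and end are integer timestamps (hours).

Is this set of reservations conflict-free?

Two intervals overlap when each starts before the other ends.
Sorted by start: M2, M3, M4, M5, M6, M7, M1, M8.
M3 starts before M2 ends → M2 and M3 overlap.
That's a conflict, so the schedule is not conflict-free.

No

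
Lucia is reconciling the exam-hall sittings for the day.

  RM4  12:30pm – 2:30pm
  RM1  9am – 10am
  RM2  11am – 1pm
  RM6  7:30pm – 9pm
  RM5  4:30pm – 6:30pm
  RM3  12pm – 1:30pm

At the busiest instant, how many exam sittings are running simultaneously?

3

Sweep the timeline, counting +1 at each start and −1 at each end (ends before starts at a tie):
9am start RM1 → 1
10am end RM1 → 0
11am start RM2 → 1
12pm start RM3 → 2
12:30pm start RM4 → 3
1pm end RM2 → 2
1:30pm end RM3 → 1
2:30pm end RM4 → 0
4:30pm start RM5 → 1
6:30pm end RM5 → 0
7:30pm start RM6 → 1
9pm end RM6 → 0
Peak is 3, at 12:30pm (RM2, RM3, RM4).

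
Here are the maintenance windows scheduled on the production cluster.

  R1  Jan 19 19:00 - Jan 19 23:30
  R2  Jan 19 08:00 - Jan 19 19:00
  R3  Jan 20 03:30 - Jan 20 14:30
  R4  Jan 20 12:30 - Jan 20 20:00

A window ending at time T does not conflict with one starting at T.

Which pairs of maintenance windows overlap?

R3 & R4

Sorted by start: R2, R1, R3, R4.
R1 starts exactly when R2 ends (back-to-back, no overlap), so nothing later overlaps R2 either.
R3 starts after R1 ends, so nothing later overlaps R1 either.
R4 starts before R3 ends → R3 and R4 overlap.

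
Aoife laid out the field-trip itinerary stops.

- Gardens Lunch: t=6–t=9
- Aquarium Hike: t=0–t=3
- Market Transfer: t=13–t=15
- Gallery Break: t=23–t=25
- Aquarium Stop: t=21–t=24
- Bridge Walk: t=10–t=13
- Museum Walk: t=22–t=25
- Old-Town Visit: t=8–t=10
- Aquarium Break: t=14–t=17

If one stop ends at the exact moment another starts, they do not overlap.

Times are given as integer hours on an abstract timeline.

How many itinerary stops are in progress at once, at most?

Sweep the timeline, counting +1 at each start and −1 at each end (ends before starts at a tie):
t=0 start Aquarium Hike → 1
t=3 end Aquarium Hike → 0
t=6 start Gardens Lunch → 1
t=8 start Old-Town Visit → 2
t=9 end Gardens Lunch → 1
t=10 end Old-Town Visit → 0
t=10 start Bridge Walk → 1
t=13 end Bridge Walk → 0
t=13 start Market Transfer → 1
t=14 start Aquarium Break → 2
t=15 end Market Transfer → 1
t=17 end Aquarium Break → 0
t=21 start Aquarium Stop → 1
t=22 start Museum Walk → 2
t=23 start Gallery Break → 3
t=24 end Aquarium Stop → 2
t=25 end Gallery Break → 1
t=25 end Museum Walk → 0
Peak is 3, at t=23 (Aquarium Stop, Gallery Break, Museum Walk).

3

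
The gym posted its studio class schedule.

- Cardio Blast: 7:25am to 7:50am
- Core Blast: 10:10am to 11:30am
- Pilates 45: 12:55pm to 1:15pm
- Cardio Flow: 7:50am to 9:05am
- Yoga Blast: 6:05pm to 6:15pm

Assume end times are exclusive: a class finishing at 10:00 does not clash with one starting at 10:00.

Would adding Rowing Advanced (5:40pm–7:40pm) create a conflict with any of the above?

Yes — it overlaps Yoga Blast

Cardio Blast: ends 7:50am at or before Rowing Advanced starts 5:40pm → clear.
Cardio Flow: ends 9:05am at or before Rowing Advanced starts 5:40pm → clear.
Core Blast: ends 11:30am at or before Rowing Advanced starts 5:40pm → clear.
Pilates 45: ends 1:15pm at or before Rowing Advanced starts 5:40pm → clear.
Yoga Blast: starts 6:05pm before Rowing Advanced ends 7:40pm, and ends 6:15pm after Rowing Advanced starts 5:40pm → overlap.
Rowing Advanced overlaps Yoga Blast.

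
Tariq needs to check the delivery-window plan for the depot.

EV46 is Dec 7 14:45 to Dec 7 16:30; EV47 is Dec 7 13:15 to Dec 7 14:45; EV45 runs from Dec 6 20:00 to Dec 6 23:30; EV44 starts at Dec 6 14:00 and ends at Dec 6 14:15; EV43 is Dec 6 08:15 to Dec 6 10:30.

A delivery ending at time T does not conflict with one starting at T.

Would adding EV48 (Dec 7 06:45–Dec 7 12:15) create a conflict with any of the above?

No — it doesn't clash with anything

EV43: ends Dec 6 10:30 at or before EV48 starts Dec 7 06:45 → clear.
EV44: ends Dec 6 14:15 at or before EV48 starts Dec 7 06:45 → clear.
EV45: ends Dec 6 23:30 at or before EV48 starts Dec 7 06:45 → clear.
EV47: starts Dec 7 13:15 at or after EV48 ends Dec 7 12:15 → clear.
EV46: starts Dec 7 14:45 at or after EV48 ends Dec 7 12:15 → clear.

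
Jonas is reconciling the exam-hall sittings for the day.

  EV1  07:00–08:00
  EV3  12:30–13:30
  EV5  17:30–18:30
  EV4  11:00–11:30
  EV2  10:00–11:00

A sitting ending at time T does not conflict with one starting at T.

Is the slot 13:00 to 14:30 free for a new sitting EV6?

No — it overlaps EV3

EV1: ends 08:00 at or before EV6 starts 13:00 → clear.
EV2: ends 11:00 at or before EV6 starts 13:00 → clear.
EV4: ends 11:30 at or before EV6 starts 13:00 → clear.
EV3: starts 12:30 before EV6 ends 14:30, and ends 13:30 after EV6 starts 13:00 → overlap.
EV5: starts 17:30 at or after EV6 ends 14:30 → clear.
EV6 overlaps EV3.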